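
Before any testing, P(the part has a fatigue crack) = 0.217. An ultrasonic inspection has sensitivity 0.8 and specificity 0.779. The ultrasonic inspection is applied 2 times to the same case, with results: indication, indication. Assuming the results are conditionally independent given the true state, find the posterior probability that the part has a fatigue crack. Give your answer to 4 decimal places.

Posterior P(H) ≈ 0.7841

Let H be the event that the part has a fatigue crack; start with P(H) = 0.217. P('indication'|H) = 0.8, P('indication'|¬H) = 0.221.
Update on result 1 ('indication'): P(H) ← 0.8·0.2170 / (0.8·0.2170 + 0.221·0.7830) = 0.17360/0.34664 = 0.5008.
Update on result 2 ('indication'): P(H) ← 0.8·0.5008 / (0.8·0.5008 + 0.221·0.4992) = 0.40064/0.51097 = 0.7841.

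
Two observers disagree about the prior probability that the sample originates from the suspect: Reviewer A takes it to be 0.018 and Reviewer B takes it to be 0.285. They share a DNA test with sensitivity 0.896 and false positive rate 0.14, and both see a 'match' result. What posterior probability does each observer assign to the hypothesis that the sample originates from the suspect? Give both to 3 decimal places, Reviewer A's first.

Reviewer A: 0.105; Reviewer B: 0.718

The likelihood ratio for a 'match' result is 0.896/0.14 = 6.4000.
Reviewer A: prior odds 0.018/0.982 = 0.018330; posterior odds 0.11731; posterior probability 0.105.
Reviewer B: prior odds 0.285/0.715 = 0.39860; posterior odds 2.5510; posterior probability 0.718.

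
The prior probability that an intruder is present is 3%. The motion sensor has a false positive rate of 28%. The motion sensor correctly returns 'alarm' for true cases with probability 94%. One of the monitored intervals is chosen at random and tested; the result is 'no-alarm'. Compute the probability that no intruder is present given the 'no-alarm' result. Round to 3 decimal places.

Write H for 'an intruder is present'. Prior odds H:¬H = 0.03/0.97 = 0.030928. For the 'no-alarm' outcome, the likelihood ratio is 0.06/0.72 = 0.083333.
Posterior odds = 0.030928 × 0.083333 = 0.0025773, so P(H|E) = 0.0025773/(1+0.0025773) = 0.003. Then P(¬H|E) = 1 − 0.003 = 0.997.

P(¬H | E) ≈ 0.997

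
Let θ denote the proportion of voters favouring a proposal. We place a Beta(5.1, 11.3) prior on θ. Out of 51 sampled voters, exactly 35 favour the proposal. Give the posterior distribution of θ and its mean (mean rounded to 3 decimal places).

Observing 35 successes and 16 failures updates Beta(5.1, 11.3) by adding the success and failure counts to the two shape parameters: α = 5.1+35 = 40.1, β = 11.3+16 = 27.3.
Posterior mean = α/(α+β) = 40.1/67.4 = 0.595.

Posterior: Beta(40.1, 27.3); mean ≈ 0.595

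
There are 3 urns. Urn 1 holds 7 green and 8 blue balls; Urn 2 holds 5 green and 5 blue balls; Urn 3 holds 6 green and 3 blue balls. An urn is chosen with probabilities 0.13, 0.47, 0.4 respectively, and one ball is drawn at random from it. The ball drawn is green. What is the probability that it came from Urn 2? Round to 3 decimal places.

Posterior probability ≈ 0.418

P(green|Urn 1) = 0.4667; P(green|Urn 2) = 0.5; P(green|Urn 3) = 0.6667.
Prior × likelihood for each source: 0.13·0.4667=0.06067, 0.47·0.5=0.2350, 0.4·0.6667=0.2667. Summing gives P(green) = 0.56233.
P(Urn 2 | green) = 0.2350 / 0.56233 = 0.418.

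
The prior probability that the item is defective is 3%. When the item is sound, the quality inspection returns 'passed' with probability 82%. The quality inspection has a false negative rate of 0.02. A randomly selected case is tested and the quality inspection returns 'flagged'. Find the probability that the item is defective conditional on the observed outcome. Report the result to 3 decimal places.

Write H for 'the item is defective'. Prior odds H:¬H = 0.03/0.97 = 0.030928. For the 'flagged' outcome, the likelihood ratio is 0.98/0.18 = 5.4444.
Posterior odds = 0.030928 × 5.4444 = 0.16838, so P(H|E) = 0.16838/(1+0.16838) = 0.144.

P(H | E) ≈ 0.144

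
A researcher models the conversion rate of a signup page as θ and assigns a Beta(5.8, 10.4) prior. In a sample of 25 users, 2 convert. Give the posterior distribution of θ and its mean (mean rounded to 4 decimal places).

The binomial likelihood is conjugate to the Beta prior: with 2 successes and 23 failures, the posterior is Beta(5.8+2, 10.4+23) = Beta(7.8, 33.4).
E[θ | data] = 7.8/(7.8+33.4) = 0.1893.

Posterior: Beta(7.8, 33.4); mean ≈ 0.1893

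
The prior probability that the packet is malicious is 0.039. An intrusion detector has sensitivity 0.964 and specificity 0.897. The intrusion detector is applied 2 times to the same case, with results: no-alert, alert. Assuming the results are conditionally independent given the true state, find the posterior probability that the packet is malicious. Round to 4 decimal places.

Posterior P(H) ≈ 0.0150

With H the event that the packet is malicious, the joint likelihood of the observed sequence is P(data|H) = 0.036·0.964 = 0.034704 and P(data|¬H) = 0.897·0.103 = 0.092391.
Bayes: P(H|data) = 0.039·0.034704 / (0.039·0.034704 + 0.961·0.092391) = 0.0013535/0.090141 = 0.0150.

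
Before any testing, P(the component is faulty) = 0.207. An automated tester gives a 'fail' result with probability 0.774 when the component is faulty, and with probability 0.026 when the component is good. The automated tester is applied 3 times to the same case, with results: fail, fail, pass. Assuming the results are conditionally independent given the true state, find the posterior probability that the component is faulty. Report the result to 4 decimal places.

Let H be the event that the component is faulty; start with P(H) = 0.207. P('fail'|H) = 0.774, P('fail'|¬H) = 0.026.
Update on result 1 ('fail'): P(H) ← 0.774·0.2070 / (0.774·0.2070 + 0.026·0.7930) = 0.16022/0.18084 = 0.8860.
Update on result 2 ('fail'): P(H) ← 0.774·0.8860 / (0.774·0.8860 + 0.026·0.1140) = 0.68575/0.68872 = 0.9957.
Update on result 3 ('pass'): P(H) ← 0.226·0.9957 / (0.226·0.9957 + 0.974·0.0043) = 0.22503/0.22922 = 0.9817.

Posterior P(H) ≈ 0.9817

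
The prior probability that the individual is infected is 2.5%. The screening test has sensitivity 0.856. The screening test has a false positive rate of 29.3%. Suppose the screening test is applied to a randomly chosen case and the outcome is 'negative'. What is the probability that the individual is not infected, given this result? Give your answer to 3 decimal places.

P(¬H | E) ≈ 0.995

Let H be the event that the individual is infected. P(H) = 0.025, so P(¬H) = 0.975. With E the 'negative' result, P(E|H) = 0.144 and P(E|¬H) = 0.707.
P(E) = 0.144·0.025 + 0.707·0.975 = 0.0036000 + 0.68932 = 0.69293.
By Bayes' theorem, P(H|E) = 0.0036000 / 0.69293 = 0.005. Hence P(¬H|E) = 1 − 0.005 = 0.995.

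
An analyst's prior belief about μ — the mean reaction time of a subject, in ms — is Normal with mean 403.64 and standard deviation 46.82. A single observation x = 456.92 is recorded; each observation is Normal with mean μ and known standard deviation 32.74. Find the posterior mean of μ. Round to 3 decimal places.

With known σ, the Normal prior is conjugate. Weight on the data is w = (n/σ²)/(n/σ² + 1/τ₀²) = 0.00093292/(0.00093292+0.00045618) = 0.67160.
Posterior mean = w·x̄ + (1−w)·μ₀ = 0.67160·456.92 + 0.32840·403.64 = 439.423.

Posterior mean ≈ 439.423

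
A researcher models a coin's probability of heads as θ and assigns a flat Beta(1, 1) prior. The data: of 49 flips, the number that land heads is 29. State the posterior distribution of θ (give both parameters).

Posterior: Beta(30, 21)

Observing 29 successes and 20 failures updates Beta(1, 1) by adding the success and failure counts to the two shape parameters: α = 1+29 = 30, β = 1+20 = 21.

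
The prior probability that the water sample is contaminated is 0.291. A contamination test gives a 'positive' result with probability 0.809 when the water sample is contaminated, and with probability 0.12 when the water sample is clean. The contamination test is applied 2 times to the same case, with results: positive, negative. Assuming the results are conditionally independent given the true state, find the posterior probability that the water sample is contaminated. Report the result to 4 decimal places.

Posterior P(H) ≈ 0.3752

With H the event that the water sample is contaminated, the joint likelihood of the observed sequence is P(data|H) = 0.809·0.191 = 0.15452 and P(data|¬H) = 0.12·0.88 = 0.10560.
Bayes: P(H|data) = 0.291·0.15452 / (0.291·0.15452 + 0.709·0.10560) = 0.044965/0.11984 = 0.3752.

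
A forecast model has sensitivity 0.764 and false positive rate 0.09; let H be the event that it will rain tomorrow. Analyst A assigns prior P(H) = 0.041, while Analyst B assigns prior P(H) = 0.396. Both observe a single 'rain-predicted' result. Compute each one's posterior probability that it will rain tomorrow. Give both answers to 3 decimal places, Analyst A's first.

The likelihood ratio for a 'rain-predicted' result is 0.764/0.09 = 8.4889.
Analyst A: prior odds 0.041/0.959 = 0.042753; posterior odds 0.36292; posterior probability 0.266.
Analyst B: prior odds 0.396/0.604 = 0.65563; posterior odds 5.5656; posterior probability 0.848.

Analyst A: 0.266; Analyst B: 0.848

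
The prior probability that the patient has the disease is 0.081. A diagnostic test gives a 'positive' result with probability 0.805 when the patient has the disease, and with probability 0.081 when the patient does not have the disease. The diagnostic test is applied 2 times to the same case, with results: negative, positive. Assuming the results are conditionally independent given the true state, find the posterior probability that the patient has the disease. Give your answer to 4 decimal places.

With H the event that the patient has the disease, the joint likelihood of the observed sequence is P(data|H) = 0.195·0.805 = 0.15698 and P(data|¬H) = 0.919·0.081 = 0.074439.
Bayes: P(H|data) = 0.081·0.15698 / (0.081·0.15698 + 0.919·0.074439) = 0.012715/0.081124 = 0.1567.

Posterior P(H) ≈ 0.1567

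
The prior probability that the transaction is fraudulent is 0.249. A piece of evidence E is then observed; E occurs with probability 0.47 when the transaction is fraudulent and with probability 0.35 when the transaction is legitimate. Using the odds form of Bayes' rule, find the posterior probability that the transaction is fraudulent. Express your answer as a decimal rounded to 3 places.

Posterior probability ≈ 0.308

Prior odds = 0.249/(1−0.249) = 0.33156.
Likelihood ratio for E = 0.47/0.35 = 1.3429.
Posterior odds = prior odds × LR = 0.44523.
Posterior probability = odds/(1+odds) = 0.44523/1.4452 = 0.308.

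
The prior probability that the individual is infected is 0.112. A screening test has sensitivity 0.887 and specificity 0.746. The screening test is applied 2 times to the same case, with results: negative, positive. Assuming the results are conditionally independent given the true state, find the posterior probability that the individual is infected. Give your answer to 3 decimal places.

Let H be the event that the individual is infected; start with P(H) = 0.112. P('positive'|H) = 0.887, P('positive'|¬H) = 0.254.
Update on result 1 ('negative'): P(H) ← 0.113·0.1120 / (0.113·0.1120 + 0.746·0.8880) = 0.012656/0.67510 = 0.0187.
Update on result 2 ('positive'): P(H) ← 0.887·0.0187 / (0.887·0.0187 + 0.254·0.9813) = 0.016628/0.26587 = 0.0625.

Posterior P(H) ≈ 0.063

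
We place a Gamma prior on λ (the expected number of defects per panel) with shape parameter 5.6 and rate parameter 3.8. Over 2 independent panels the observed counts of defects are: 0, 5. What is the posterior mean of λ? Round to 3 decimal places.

The Poisson likelihood adds the total count to the shape and the number of exposure periods to the rate. Here ∑xᵢ = 5 and n = 2, so shape 5.6→10.6 and rate 3.8→5.8.
Posterior mean = shape/rate = 10.6/5.8 = 1.828.

Posterior mean ≈ 1.828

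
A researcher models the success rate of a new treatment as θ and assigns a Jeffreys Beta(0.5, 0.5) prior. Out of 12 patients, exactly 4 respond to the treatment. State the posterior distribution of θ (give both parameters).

Posterior: Beta(4.5, 8.5)

The binomial likelihood is conjugate to the Beta prior: with 4 successes and 8 failures, the posterior is Beta(0.5+4, 0.5+8) = Beta(4.5, 8.5).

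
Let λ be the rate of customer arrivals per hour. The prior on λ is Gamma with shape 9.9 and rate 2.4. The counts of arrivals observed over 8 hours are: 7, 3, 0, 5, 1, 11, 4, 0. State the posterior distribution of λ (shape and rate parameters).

Posterior: Gamma(shape=40.9, rate=10.4)

The Poisson likelihood adds the total count to the shape and the number of exposure periods to the rate. Here ∑xᵢ = 31 and n = 8, so shape 9.9→40.9 and rate 2.4→10.4.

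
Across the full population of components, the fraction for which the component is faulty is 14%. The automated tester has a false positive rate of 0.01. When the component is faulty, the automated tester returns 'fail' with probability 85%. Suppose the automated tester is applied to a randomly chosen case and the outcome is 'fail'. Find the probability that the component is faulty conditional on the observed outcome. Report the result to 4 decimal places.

Let H be the event that the component is faulty. P(H) = 0.14, so P(¬H) = 0.86. With E the 'fail' result, P(E|H) = 0.85 and P(E|¬H) = 0.01.
P(E) = 0.85·0.14 + 0.01·0.86 = 0.11900 + 0.0086000 = 0.12760.
By Bayes' theorem, P(H|E) = 0.11900 / 0.12760 = 0.9326.

P(H | E) ≈ 0.9326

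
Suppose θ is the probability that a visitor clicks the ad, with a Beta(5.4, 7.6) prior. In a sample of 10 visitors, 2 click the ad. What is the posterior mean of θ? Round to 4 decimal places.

Posterior mean ≈ 0.3217

The binomial likelihood is conjugate to the Beta prior: with 2 successes and 8 failures, the posterior is Beta(5.4+2, 7.6+8) = Beta(7.4, 15.6).
E[θ | data] = 7.4/(7.4+15.6) = 0.3217.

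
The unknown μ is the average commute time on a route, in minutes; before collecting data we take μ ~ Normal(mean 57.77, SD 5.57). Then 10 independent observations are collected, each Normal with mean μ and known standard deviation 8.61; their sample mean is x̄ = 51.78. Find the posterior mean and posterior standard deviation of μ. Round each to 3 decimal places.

Posterior mean ≈ 52.935; posterior SD ≈ 2.446

Prior precision 1/τ₀² = 1/5.57² = 0.0322322; data precision n/σ² = 10/8.61² = 0.134894.
Posterior precision = 0.0322322 + 0.134894 = 0.167127, giving posterior SD = 1/√0.167127 = 2.446.
Posterior mean = (0.0322322·57.77 + 0.134894·51.78) / 0.167127 = 52.935.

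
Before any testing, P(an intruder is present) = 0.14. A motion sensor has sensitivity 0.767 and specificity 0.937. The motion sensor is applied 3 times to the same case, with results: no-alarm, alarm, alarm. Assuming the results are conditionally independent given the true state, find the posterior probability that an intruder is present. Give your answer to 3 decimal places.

With H the event that an intruder is present, the joint likelihood of the observed sequence is P(data|H) = 0.233·0.767·0.767 = 0.13707 and P(data|¬H) = 0.937·0.063·0.063 = 0.0037190.
Bayes: P(H|data) = 0.14·0.13707 / (0.14·0.13707 + 0.86·0.0037190) = 0.019190/0.022388 = 0.8571.

Posterior P(H) ≈ 0.857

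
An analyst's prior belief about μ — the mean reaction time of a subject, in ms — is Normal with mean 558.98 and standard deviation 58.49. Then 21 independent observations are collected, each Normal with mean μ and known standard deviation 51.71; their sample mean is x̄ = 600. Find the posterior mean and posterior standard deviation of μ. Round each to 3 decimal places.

Posterior mean ≈ 598.528; posterior SD ≈ 11.080

Prior precision 1/τ₀² = 1/58.49² = 0.00029231; data precision n/σ² = 21/51.71² = 0.00785363.
Posterior precision = 0.00029231 + 0.00785363 = 0.00814593, giving posterior SD = 1/√0.00814593 = 11.080.
Posterior mean = (0.00029231·558.98 + 0.00785363·600) / 0.00814593 = 598.528.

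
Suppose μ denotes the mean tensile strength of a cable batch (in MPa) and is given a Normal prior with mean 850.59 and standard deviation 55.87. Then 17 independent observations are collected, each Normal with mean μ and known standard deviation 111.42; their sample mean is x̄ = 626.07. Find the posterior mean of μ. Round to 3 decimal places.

Posterior mean ≈ 668.637

Prior precision 1/τ₀² = 1/55.87² = 0.00032036; data precision n/σ² = 17/111.42² = 0.00136938.
Posterior precision = 0.00032036 + 0.00136938 = 0.00168974.
Posterior mean = (0.00032036·850.59 + 0.00136938·626.07) / 0.00168974 = 668.637.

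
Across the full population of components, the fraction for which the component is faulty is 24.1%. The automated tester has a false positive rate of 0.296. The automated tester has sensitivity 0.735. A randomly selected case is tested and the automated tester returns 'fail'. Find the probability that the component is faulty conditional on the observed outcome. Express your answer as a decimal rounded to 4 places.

P(H | E) ≈ 0.4409

Write H for 'the component is faulty'. Prior odds H:¬H = 0.241/0.759 = 0.31752. For the 'fail' outcome, the likelihood ratio is 0.735/0.296 = 2.4831.
Posterior odds = 0.31752 × 2.4831 = 0.78844, so P(H|E) = 0.78844/(1+0.78844) = 0.4409.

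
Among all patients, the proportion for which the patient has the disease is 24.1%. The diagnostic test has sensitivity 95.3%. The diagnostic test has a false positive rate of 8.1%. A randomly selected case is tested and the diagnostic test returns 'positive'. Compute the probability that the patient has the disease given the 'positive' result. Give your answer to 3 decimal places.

Let H be the event that the patient has the disease. P(H) = 0.241, so P(¬H) = 0.759. With E the 'positive' result, P(E|H) = 0.953 and P(E|¬H) = 0.081.
P(E) = 0.953·0.241 + 0.081·0.759 = 0.22967 + 0.061479 = 0.29115.
By Bayes' theorem, P(H|E) = 0.22967 / 0.29115 = 0.789.

P(H | E) ≈ 0.789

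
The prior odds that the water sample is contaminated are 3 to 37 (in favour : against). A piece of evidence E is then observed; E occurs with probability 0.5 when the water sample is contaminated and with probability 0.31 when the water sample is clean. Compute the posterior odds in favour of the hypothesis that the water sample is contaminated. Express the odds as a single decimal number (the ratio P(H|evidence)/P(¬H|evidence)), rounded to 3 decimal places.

Prior odds = 3/37 = 0.081081.
Likelihood ratio for E = 0.5/0.31 = 1.6129.
Posterior odds = prior odds × LR = 0.13078.

Posterior odds ≈ 0.131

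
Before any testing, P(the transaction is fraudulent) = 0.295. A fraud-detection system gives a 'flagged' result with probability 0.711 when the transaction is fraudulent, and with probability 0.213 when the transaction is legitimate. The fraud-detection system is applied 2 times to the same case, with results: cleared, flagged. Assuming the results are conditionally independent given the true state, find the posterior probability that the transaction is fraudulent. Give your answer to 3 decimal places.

Let H be the event that the transaction is fraudulent; start with P(H) = 0.295. P('flagged'|H) = 0.711, P('flagged'|¬H) = 0.213.
Update on result 1 ('cleared'): P(H) ← 0.289·0.2950 / (0.289·0.2950 + 0.787·0.7050) = 0.085255/0.64009 = 0.1332.
Update on result 2 ('flagged'): P(H) ← 0.711·0.1332 / (0.711·0.1332 + 0.213·0.8668) = 0.094700/0.27933 = 0.3390.

Posterior P(H) ≈ 0.339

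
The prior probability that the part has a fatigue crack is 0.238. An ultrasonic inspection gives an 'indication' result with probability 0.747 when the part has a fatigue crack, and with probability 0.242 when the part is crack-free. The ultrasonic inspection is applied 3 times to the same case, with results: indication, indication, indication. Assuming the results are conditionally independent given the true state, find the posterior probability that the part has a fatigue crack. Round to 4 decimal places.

Posterior P(H) ≈ 0.9018

With H the event that the part has a fatigue crack, the joint likelihood of the observed sequence is P(data|H) = 0.747·0.747·0.747 = 0.41683 and P(data|¬H) = 0.242·0.242·0.242 = 0.014172.
Bayes: P(H|data) = 0.238·0.41683 / (0.238·0.41683 + 0.762·0.014172) = 0.099206/0.11001 = 0.9018.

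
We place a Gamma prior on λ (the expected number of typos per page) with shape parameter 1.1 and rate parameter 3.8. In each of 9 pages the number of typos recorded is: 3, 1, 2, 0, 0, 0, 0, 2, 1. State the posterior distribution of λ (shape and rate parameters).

Total count ∑xᵢ = 9 over n = 9 pages.
Gamma is conjugate to the Poisson likelihood: posterior is Gamma(shape = 1.1+9 = 10.1, rate = 3.8+9 = 12.8).

Posterior: Gamma(shape=10.1, rate=12.8)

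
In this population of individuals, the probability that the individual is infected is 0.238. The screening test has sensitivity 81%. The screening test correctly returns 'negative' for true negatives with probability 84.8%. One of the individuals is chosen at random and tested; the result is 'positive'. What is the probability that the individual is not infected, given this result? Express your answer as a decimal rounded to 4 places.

P(¬H | E) ≈ 0.3753

Write H for 'the individual is infected'. Prior odds H:¬H = 0.238/0.762 = 0.31234. For the 'positive' outcome, the likelihood ratio is 0.81/0.152 = 5.3289.
Posterior odds = 0.31234 × 5.3289 = 1.6644, so P(H|E) = 1.6644/(1+1.6644) = 0.6247. Then P(¬H|E) = 1 − 0.6247 = 0.3753.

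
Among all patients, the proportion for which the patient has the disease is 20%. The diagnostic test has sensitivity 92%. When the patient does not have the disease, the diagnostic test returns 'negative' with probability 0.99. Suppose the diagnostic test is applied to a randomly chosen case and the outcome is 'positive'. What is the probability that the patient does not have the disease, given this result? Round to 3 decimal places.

P(¬H | E) ≈ 0.042

Write H for 'the patient has the disease'. Prior odds H:¬H = 0.2/0.8 = 0.25000. For the 'positive' outcome, the likelihood ratio is 0.92/0.01 = 92.000.
Posterior odds = 0.25000 × 92.000 = 23.000, so P(H|E) = 23.000/(1+23.000) = 0.958. Then P(¬H|E) = 1 − 0.958 = 0.042.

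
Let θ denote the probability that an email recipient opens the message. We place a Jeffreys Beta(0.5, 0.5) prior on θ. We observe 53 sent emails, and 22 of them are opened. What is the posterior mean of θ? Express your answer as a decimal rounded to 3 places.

Posterior mean ≈ 0.417

The binomial likelihood is conjugate to the Beta prior: with 22 successes and 31 failures, the posterior is Beta(0.5+22, 0.5+31) = Beta(22.5, 31.5).
Posterior mean = α/(α+β) = 22.5/54 = 0.417.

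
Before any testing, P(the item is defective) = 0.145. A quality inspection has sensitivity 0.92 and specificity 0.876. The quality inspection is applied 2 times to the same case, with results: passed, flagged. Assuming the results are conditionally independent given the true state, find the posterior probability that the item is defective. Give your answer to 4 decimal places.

Posterior P(H) ≈ 0.1031

With H the event that the item is defective, the joint likelihood of the observed sequence is P(data|H) = 0.08·0.92 = 0.073600 and P(data|¬H) = 0.876·0.124 = 0.10862.
Bayes: P(H|data) = 0.145·0.073600 / (0.145·0.073600 + 0.855·0.10862) = 0.010672/0.10355 = 0.1031.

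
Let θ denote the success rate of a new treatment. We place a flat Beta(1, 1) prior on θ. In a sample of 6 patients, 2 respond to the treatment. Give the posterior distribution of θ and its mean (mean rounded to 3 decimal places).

Posterior: Beta(3, 5); mean ≈ 0.375

Observing 2 successes and 4 failures updates Beta(1, 1) by adding the success and failure counts to the two shape parameters: α = 1+2 = 3, β = 1+4 = 5.
E[θ | data] = 3/(3+5) = 0.375.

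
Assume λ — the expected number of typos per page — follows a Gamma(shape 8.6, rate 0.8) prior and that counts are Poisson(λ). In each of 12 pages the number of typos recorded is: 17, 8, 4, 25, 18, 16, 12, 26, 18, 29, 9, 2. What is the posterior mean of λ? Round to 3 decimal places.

Posterior mean ≈ 15.047

Total count ∑xᵢ = 184 over n = 12 pages.
Gamma is conjugate to the Poisson likelihood: posterior is Gamma(shape = 8.6+184 = 192.6, rate = 0.8+12 = 12.8).
E[λ | data] = 192.6/12.8 = 15.047.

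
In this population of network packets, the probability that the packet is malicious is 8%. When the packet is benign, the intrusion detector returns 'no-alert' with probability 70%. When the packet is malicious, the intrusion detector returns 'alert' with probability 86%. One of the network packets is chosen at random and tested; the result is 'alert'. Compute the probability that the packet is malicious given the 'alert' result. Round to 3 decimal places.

P(H | E) ≈ 0.200

Let H be the event that the packet is malicious. P(H) = 0.08, so P(¬H) = 0.92. With E the 'alert' result, P(E|H) = 0.86 and P(E|¬H) = 0.3.
P(E) = 0.86·0.08 + 0.3·0.92 = 0.068800 + 0.27600 = 0.34480.
By Bayes' theorem, P(H|E) = 0.068800 / 0.34480 = 0.200.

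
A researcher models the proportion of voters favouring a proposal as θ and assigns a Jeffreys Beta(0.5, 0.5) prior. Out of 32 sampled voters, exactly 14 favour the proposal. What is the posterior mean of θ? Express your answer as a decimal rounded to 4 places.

Observing 14 successes and 18 failures updates Beta(0.5, 0.5) by adding the success and failure counts to the two shape parameters: α = 0.5+14 = 14.5, β = 0.5+18 = 18.5.
E[θ | data] = 14.5/(14.5+18.5) = 0.4394.

Posterior mean ≈ 0.4394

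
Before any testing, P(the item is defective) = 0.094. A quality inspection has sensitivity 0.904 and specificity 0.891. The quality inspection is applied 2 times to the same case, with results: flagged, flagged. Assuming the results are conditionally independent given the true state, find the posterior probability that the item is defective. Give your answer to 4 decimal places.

Posterior P(H) ≈ 0.8771

Let H be the event that the item is defective; start with P(H) = 0.094. P('flagged'|H) = 0.904, P('flagged'|¬H) = 0.109.
Update on result 1 ('flagged'): P(H) ← 0.904·0.0940 / (0.904·0.0940 + 0.109·0.9060) = 0.084976/0.18373 = 0.4625.
Update on result 2 ('flagged'): P(H) ← 0.904·0.4625 / (0.904·0.4625 + 0.109·0.5375) = 0.41810/0.47669 = 0.8771.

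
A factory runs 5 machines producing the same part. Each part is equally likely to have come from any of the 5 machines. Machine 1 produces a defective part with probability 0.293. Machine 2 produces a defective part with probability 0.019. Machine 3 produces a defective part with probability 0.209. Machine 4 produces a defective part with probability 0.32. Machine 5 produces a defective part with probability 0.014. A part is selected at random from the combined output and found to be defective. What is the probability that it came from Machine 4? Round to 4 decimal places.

Tabulate prior·likelihood by source: [1] prior 0.2, lik 0.293, product 0.05860; [2] prior 0.2, lik 0.019, product 0.003800; [3] prior 0.2, lik 0.209, product 0.04180; [4] prior 0.2, lik 0.32, product 0.06400; [5] prior 0.2, lik 0.014, product 0.002800.
Normalizing constant = 0.17100; the posterior for Machine 4 is its product over the sum, 0.06400/0.17100 = 0.3743.

Posterior probability ≈ 0.3743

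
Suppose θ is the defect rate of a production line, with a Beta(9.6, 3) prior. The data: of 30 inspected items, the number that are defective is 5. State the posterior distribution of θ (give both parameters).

Posterior: Beta(14.6, 28)

The binomial likelihood is conjugate to the Beta prior: with 5 successes and 25 failures, the posterior is Beta(9.6+5, 3+25) = Beta(14.6, 28).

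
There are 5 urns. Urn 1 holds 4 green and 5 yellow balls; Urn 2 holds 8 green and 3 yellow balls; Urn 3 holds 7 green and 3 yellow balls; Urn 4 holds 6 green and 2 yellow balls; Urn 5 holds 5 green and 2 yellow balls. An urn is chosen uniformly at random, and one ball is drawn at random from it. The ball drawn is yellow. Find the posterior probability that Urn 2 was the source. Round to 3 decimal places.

Posterior probability ≈ 0.164

Tabulate prior·likelihood by source: [1] prior 0.2, lik 0.5556, product 0.1111; [2] prior 0.2, lik 0.2727, product 0.05455; [3] prior 0.2, lik 0.3, product 0.06000; [4] prior 0.2, lik 0.25, product 0.05000; [5] prior 0.2, lik 0.2857, product 0.05714.
Normalizing constant = 0.33280; the posterior for Urn 2 is its product over the sum, 0.05455/0.33280 = 0.164.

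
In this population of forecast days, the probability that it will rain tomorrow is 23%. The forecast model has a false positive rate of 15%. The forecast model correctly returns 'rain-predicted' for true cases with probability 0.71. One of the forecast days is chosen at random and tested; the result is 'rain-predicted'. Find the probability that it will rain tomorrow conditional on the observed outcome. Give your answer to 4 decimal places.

P(H | E) ≈ 0.5857

Let H be the event that it will rain tomorrow. P(H) = 0.23, so P(¬H) = 0.77. With E the 'rain-predicted' result, P(E|H) = 0.71 and P(E|¬H) = 0.15.
P(E) = 0.71·0.23 + 0.15·0.77 = 0.16330 + 0.11550 = 0.27880.
By Bayes' theorem, P(H|E) = 0.16330 / 0.27880 = 0.5857.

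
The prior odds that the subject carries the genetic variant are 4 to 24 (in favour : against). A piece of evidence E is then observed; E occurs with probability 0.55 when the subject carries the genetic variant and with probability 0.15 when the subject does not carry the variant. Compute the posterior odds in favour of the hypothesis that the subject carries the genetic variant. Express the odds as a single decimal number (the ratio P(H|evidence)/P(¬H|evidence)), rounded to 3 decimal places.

Posterior odds ≈ 0.611

Prior odds = 4/24 = 0.16667.
Likelihood ratio for E = 0.55/0.15 = 3.6667.
Posterior odds = prior odds × LR = 0.61111.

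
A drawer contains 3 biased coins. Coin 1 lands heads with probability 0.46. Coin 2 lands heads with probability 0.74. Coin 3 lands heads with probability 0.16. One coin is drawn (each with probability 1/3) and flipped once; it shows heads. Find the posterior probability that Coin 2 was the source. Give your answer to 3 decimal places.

P(heads|C1) = 0.46; P(heads|C2) = 0.74; P(heads|C3) = 0.16.
Prior × likelihood for each source: 0.333333·0.46=0.1533, 0.333333·0.74=0.2467, 0.333333·0.16=0.05333. Summing gives P(heads) = 0.45333.
P(Coin 2 | heads) = 0.2467 / 0.45333 = 0.544.

Posterior probability ≈ 0.544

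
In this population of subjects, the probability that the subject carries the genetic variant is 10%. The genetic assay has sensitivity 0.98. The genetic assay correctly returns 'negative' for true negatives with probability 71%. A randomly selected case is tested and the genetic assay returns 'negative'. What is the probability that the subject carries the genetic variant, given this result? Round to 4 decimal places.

Let H be the event that the subject carries the genetic variant. P(H) = 0.1, so P(¬H) = 0.9. With E the 'negative' result, P(E|H) = 0.02 and P(E|¬H) = 0.71.
P(E) = 0.02·0.1 + 0.71·0.9 = 0.0020000 + 0.63900 = 0.64100.
By Bayes' theorem, P(H|E) = 0.0020000 / 0.64100 = 0.0031.

P(H | E) ≈ 0.0031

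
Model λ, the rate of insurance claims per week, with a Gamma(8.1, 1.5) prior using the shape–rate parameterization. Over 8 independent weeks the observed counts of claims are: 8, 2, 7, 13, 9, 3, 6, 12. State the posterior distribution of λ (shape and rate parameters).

The Poisson likelihood adds the total count to the shape and the number of exposure periods to the rate. Here ∑xᵢ = 60 and n = 8, so shape 8.1→68.1 and rate 1.5→9.5.

Posterior: Gamma(shape=68.1, rate=9.5)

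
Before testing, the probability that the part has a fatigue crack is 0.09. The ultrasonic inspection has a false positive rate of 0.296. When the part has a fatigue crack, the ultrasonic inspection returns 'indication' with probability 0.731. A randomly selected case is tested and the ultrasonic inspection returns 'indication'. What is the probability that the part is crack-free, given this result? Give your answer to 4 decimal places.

Write H for 'the part has a fatigue crack'. Prior odds H:¬H = 0.09/0.91 = 0.098901. For the 'indication' outcome, the likelihood ratio is 0.731/0.296 = 2.4696.
Posterior odds = 0.098901 × 2.4696 = 0.24425, so P(H|E) = 0.24425/(1+0.24425) = 0.1963. Then P(¬H|E) = 1 − 0.1963 = 0.8037.

P(¬H | E) ≈ 0.8037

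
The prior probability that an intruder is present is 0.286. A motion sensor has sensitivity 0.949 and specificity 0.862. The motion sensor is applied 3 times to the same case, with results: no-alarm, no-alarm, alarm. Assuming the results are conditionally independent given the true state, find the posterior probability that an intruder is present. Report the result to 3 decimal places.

Let H be the event that an intruder is present; start with P(H) = 0.286. P('alarm'|H) = 0.949, P('alarm'|¬H) = 0.138.
Update on result 1 ('no-alarm'): P(H) ← 0.051·0.2860 / (0.051·0.2860 + 0.862·0.7140) = 0.014586/0.63005 = 0.0232.
Update on result 2 ('no-alarm'): P(H) ← 0.051·0.0232 / (0.051·0.0232 + 0.862·0.9768) = 0.0011807/0.84323 = 0.0014.
Update on result 3 ('alarm'): P(H) ← 0.949·0.0014 / (0.949·0.0014 + 0.138·0.9986) = 0.0013288/0.13914 = 0.0096.

Posterior P(H) ≈ 0.010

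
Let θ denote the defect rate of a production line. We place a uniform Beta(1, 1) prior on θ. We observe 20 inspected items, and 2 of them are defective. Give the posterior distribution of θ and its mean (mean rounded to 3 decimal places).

Observing 2 successes and 18 failures updates Beta(1, 1) by adding the success and failure counts to the two shape parameters: α = 1+2 = 3, β = 1+18 = 19.
Posterior mean = α/(α+β) = 3/22 = 0.136.

Posterior: Beta(3, 19); mean ≈ 0.136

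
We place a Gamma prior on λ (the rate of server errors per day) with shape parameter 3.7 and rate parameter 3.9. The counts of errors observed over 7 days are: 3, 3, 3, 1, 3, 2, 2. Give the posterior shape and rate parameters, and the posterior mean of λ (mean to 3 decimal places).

Posterior: Gamma(shape=20.7, rate=10.9); mean ≈ 1.899

The Poisson likelihood adds the total count to the shape and the number of exposure periods to the rate. Here ∑xᵢ = 17 and n = 7, so shape 3.7→20.7 and rate 3.9→10.9.
Posterior mean = shape/rate = 20.7/10.9 = 1.899.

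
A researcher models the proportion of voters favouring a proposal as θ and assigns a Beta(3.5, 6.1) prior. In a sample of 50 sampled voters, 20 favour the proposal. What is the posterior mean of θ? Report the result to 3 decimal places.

The binomial likelihood is conjugate to the Beta prior: with 20 successes and 30 failures, the posterior is Beta(3.5+20, 6.1+30) = Beta(23.5, 36.1).
Posterior mean = α/(α+β) = 23.5/59.6 = 0.394.

Posterior mean ≈ 0.394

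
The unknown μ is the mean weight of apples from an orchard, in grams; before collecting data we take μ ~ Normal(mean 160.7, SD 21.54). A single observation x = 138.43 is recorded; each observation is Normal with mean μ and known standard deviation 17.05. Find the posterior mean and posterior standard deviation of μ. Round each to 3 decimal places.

Posterior mean ≈ 147.008; posterior SD ≈ 13.369

With known σ, the Normal prior is conjugate. Weight on the data is w = (n/σ²)/(n/σ² + 1/τ₀²) = 0.00343994/(0.00343994+0.00215530) = 0.61480.
Posterior mean = w·x̄ + (1−w)·μ₀ = 0.61480·138.43 + 0.38520·160.7 = 147.008. Posterior variance = 1/(0.00343994+0.00215530) = 178.723, so SD = 13.369.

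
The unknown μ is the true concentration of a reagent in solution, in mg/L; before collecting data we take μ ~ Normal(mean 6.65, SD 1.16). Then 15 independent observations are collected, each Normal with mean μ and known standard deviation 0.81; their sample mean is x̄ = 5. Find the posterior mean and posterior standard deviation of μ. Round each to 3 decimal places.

Posterior mean ≈ 5.052; posterior SD ≈ 0.206

Prior precision 1/τ₀² = 1/1.16² = 0.743163; data precision n/σ² = 15/0.81² = 22.8624.
Posterior precision = 0.743163 + 22.8624 = 23.6055, giving posterior SD = 1/√23.6055 = 0.206.
Posterior mean = (0.743163·6.65 + 22.8624·5) / 23.6055 = 5.052.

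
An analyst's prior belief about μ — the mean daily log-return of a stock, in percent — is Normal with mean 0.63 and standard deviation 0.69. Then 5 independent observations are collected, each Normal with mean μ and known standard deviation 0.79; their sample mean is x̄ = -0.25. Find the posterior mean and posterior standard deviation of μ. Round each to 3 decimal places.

Prior precision 1/τ₀² = 1/0.69² = 2.10040; data precision n/σ² = 5/0.79² = 8.01154.
Posterior precision = 2.10040 + 8.01154 = 10.1119, giving posterior SD = 1/√10.1119 = 0.314.
Posterior mean = (2.10040·0.63 + 8.01154·-0.25) / 10.1119 = -0.067.

Posterior mean ≈ -0.067; posterior SD ≈ 0.314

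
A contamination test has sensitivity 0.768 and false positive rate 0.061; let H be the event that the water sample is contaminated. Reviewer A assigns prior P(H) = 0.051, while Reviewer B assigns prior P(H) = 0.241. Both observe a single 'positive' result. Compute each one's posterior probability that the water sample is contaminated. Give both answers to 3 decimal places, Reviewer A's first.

The likelihood ratio for a 'positive' result is 0.768/0.061 = 12.590.
Reviewer A: prior odds 0.051/0.949 = 0.053741; posterior odds 0.67661; posterior probability 0.404.
Reviewer B: prior odds 0.241/0.759 = 0.31752; posterior odds 3.9977; posterior probability 0.800.

Reviewer A: 0.404; Reviewer B: 0.800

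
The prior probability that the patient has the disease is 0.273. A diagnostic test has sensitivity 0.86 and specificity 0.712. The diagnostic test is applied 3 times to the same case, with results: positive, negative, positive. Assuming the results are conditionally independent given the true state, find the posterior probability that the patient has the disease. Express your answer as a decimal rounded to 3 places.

Posterior P(H) ≈ 0.397

With H the event that the patient has the disease, the joint likelihood of the observed sequence is P(data|H) = 0.86·0.14·0.86 = 0.10354 and P(data|¬H) = 0.288·0.712·0.288 = 0.059056.
Bayes: P(H|data) = 0.273·0.10354 / (0.273·0.10354 + 0.727·0.059056) = 0.028268/0.071201 = 0.3970.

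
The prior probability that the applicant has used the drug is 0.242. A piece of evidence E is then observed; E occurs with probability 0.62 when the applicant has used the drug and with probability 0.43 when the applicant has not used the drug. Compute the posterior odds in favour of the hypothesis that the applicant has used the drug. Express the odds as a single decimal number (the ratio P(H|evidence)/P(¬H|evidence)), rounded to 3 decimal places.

Posterior odds ≈ 0.460

Prior odds = 0.242/(1−0.242) = 0.31926. In log-odds, ln(0.31926) = -1.1417.
Add log likelihood ratio: ln(1.4419) = 0.36593.
Posterior log-odds = -0.77581, so posterior odds = exp(-0.77581) = 0.46033.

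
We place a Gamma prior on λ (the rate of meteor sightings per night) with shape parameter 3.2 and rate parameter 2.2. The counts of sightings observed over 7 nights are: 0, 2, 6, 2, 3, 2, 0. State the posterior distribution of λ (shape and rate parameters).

The Poisson likelihood adds the total count to the shape and the number of exposure periods to the rate. Here ∑xᵢ = 15 and n = 7, so shape 3.2→18.2 and rate 2.2→9.2.

Posterior: Gamma(shape=18.2, rate=9.2)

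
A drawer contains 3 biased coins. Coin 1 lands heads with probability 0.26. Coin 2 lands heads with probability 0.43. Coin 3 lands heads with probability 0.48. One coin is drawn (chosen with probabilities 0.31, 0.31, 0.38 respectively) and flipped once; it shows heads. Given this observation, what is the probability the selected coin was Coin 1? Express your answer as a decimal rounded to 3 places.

Posterior probability ≈ 0.203

P(heads|C1) = 0.26; P(heads|C2) = 0.43; P(heads|C3) = 0.48.
Prior × likelihood for each source: 0.31·0.26=0.08060, 0.31·0.43=0.1333, 0.38·0.48=0.1824. Summing gives P(heads) = 0.39630.
P(Coin 1 | heads) = 0.08060 / 0.39630 = 0.203.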